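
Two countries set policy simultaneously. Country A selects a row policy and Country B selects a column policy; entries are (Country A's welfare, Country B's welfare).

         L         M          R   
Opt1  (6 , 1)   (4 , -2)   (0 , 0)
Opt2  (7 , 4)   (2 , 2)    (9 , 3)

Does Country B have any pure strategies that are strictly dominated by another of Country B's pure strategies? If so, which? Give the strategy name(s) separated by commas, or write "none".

L is not dominated — it holds its own against M at Opt1 (1>-2); R at Opt1 (1>0).
M: dominated, since L does at least as well everywhere (Opt1: 1>-2, Opt2: 4>2).
R is strictly dominated by L (Opt1: 1>0, Opt2: 4>3).

M, R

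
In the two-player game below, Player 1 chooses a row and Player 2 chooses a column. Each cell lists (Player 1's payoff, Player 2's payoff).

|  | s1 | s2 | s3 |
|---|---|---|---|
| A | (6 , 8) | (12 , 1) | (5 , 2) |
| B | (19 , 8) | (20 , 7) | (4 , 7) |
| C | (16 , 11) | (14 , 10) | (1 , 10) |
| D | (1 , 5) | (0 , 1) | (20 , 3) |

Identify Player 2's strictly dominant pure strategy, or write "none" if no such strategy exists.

s1

s1 vs s2: A: 8>1, B: 8>7, C: 11>10, D: 5>1.
s1 vs s3: A: 8>2, B: 8>7, C: 11>10, D: 5>3.
s1 strictly beats every other strategy against every opponent action, so it is strictly dominant.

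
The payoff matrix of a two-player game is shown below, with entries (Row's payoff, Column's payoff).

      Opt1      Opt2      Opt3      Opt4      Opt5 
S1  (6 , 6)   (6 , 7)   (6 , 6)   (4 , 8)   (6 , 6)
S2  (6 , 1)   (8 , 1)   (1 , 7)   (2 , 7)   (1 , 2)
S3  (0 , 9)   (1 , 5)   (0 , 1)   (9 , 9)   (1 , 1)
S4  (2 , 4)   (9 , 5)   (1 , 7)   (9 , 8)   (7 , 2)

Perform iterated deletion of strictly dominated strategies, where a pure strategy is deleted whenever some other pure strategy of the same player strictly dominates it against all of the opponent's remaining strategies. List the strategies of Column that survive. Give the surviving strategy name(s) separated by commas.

Opt1, Opt3, Opt4

Column Opt2 is eliminated: Opt4 beats it against every remaining row (S1: 8>7, S2: 7>1, S3: 9>5, S4: 8>5).
Column's strategy Opt5 is strictly dominated by Opt4 (S1: 8>6, S2: 7>2, S3: 9>1, S4: 8>2) and is removed.
Among the remaining strategies, none is strictly dominated by another pure strategy of the same player, so the elimination stops.
Surviving strategies — Row: {S1, S2, S3, S4}; Column: {Opt1, Opt3, Opt4}.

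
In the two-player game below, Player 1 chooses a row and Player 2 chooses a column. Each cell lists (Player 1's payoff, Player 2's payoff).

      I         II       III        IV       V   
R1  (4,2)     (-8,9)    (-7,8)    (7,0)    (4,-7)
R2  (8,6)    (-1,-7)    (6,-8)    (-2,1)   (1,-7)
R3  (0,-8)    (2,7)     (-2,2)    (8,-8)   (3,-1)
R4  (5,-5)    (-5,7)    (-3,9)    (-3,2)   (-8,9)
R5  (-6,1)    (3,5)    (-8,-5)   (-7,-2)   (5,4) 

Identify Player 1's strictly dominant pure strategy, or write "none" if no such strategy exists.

none

R1 fails to dominate R2 at I (4<8).
R2 fails to dominate R1 at IV (-2<7).
R3 fails to dominate R1 at I (0<4).
R4 fails to dominate R1 at IV (-3<7).
R5 fails to dominate R1 at I (-6<4).
No single strategy dominates all the others.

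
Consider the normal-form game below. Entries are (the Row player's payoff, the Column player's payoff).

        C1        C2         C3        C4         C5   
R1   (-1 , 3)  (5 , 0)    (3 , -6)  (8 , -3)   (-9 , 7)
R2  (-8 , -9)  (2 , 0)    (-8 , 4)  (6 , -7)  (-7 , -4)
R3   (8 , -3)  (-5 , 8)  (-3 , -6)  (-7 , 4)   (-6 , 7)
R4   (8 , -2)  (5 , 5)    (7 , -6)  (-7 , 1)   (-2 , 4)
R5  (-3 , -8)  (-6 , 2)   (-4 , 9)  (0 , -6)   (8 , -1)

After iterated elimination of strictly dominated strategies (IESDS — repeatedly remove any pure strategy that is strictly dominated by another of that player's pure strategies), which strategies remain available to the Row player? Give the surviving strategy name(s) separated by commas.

R1, R4, R5

For the Column player, C5 strictly dominates C1 on the remaining rows (R1: 7>3, R2: -4>-9, R3: 7>-3, R4: 4>-2, R5: -1>-8); eliminate C1.
Column C4 is eliminated: C2 beats it against every remaining row (R1: 0>-3, R2: 0>-7, R3: 8>4, R4: 5>1, R5: 2>-6).
The Row player's strategy R2 is strictly dominated by R4 (C2: 5>2, C3: 7>-8, C5: -2>-7) and is removed.
The Row player's strategy R3 is strictly dominated by R4 (C2: 5>-5, C3: 7>-3, C5: -2>-6) and is removed.
Among the remaining strategies, none is strictly dominated by another pure strategy of the same player, so the elimination stops.
Surviving strategies — the Row player: {R1, R4, R5}; the Column player: {C2, C3, C5}.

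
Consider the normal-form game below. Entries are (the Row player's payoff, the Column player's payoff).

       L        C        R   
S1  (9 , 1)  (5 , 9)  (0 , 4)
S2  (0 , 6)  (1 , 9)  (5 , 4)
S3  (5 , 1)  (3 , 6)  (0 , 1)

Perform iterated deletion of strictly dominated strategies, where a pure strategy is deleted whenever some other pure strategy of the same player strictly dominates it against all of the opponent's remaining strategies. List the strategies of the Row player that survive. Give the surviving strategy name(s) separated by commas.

Column L is eliminated: C beats it against every remaining row (S1: 9>1, S2: 9>6, S3: 6>1).
The Column player's strategy R is strictly dominated by C (S1: 9>4, S2: 9>4, S3: 6>1) and is removed.
The Row player's strategy S2 is strictly dominated by S1 (C: 5>1) and is removed.
The Row player's strategy S3 is strictly dominated by S1 (C: 5>3) and is removed.
Among the remaining strategies, none is strictly dominated by another pure strategy of the same player, so the elimination stops.
Surviving strategies — the Row player: {S1}; the Column player: {C}.

S1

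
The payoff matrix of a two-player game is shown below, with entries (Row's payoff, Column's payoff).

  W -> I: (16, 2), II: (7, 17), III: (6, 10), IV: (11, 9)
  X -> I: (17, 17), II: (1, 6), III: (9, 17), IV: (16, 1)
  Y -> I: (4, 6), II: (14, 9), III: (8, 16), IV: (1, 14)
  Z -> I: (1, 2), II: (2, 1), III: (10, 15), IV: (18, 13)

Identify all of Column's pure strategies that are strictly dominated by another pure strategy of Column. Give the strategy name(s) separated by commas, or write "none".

Nothing dominates I: II at X (17>6); III at X (17=17); IV at X (17>1).
II is not dominated — it holds its own against I at W (17>2); III at W (17>10); IV at W (17>9).
III: no other strategy beats it everywhere (I at W (10>2); II at X (17>6); IV at W (10>9)).
IV: dominated, since III does at least as well everywhere (W: 10>9, X: 17>1, Y: 16>14, Z: 15>13).

IV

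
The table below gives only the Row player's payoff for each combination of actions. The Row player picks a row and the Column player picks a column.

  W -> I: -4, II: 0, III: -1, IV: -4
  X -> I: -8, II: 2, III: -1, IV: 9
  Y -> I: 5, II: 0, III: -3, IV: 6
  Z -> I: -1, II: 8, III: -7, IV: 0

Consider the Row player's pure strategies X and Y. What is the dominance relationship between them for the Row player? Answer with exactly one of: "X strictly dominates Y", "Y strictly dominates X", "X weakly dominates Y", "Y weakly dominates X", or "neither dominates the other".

X's payoffs vs Y's, by the Column player's action — I: -8<5, II: 2>0, III: -1>-3, IV: 9>6.
X does better at II, III, IV but worse at I; neither strategy dominates the other.

neither dominates the other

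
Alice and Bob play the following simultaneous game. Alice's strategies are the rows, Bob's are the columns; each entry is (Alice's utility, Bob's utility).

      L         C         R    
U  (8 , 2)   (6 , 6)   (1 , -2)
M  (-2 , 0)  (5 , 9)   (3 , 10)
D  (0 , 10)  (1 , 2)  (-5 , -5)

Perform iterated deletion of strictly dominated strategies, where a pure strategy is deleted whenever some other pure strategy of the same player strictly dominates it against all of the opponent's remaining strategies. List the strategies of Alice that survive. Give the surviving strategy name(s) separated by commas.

Row D is eliminated: U beats it against every remaining column (L: 8>0, C: 6>1, R: 1>-5).
For Bob, C strictly dominates L on the remaining rows (U: 6>2, M: 9>0); eliminate L.
Among the remaining strategies, none is strictly dominated by another pure strategy of the same player, so the elimination stops.
Surviving strategies — Alice: {U, M}; Bob: {C, R}.

U, M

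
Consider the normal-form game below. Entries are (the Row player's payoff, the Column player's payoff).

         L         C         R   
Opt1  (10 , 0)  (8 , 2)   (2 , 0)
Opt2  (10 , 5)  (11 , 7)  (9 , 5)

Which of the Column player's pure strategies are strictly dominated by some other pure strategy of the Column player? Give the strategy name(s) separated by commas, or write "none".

L is strictly dominated by C (Opt1: 2>0, Opt2: 7>5).
C is not dominated — it holds its own against L at Opt1 (2>0); R at Opt1 (2>0).
R: dominated, since C does at least as well everywhere (Opt1: 2>0, Opt2: 7>5).

L, R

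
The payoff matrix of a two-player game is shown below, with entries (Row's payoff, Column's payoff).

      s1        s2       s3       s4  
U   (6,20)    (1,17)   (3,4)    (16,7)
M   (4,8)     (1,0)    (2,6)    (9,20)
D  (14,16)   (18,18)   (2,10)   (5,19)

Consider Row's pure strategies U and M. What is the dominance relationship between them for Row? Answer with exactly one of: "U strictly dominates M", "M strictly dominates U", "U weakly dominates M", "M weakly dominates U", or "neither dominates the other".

U weakly dominates M

U's payoffs vs M's, by Column's action — s1: 6>4, s2: 1=1, s3: 3>2, s4: 16>9.
U is at least as good everywhere and strictly better somewhere (tied only at s2), so U weakly but not strictly dominates M.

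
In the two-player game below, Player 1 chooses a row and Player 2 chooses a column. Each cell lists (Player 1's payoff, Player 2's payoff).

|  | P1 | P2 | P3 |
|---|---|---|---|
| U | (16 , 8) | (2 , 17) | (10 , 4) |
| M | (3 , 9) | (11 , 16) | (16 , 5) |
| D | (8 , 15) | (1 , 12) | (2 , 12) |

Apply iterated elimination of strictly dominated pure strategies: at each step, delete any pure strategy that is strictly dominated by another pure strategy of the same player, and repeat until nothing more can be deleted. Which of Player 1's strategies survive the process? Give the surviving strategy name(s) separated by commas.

M

Player 1's strategy D is strictly dominated by U (P1: 16>8, P2: 2>1, P3: 10>2) and is removed.
For Player 2, P2 strictly dominates P1 on the remaining rows (U: 17>8, M: 16>9); eliminate P1.
Row U is eliminated: M beats it against every remaining column (P2: 11>2, P3: 16>10).
Player 2's strategy P3 is strictly dominated by P2 (M: 16>5) and is removed.
Among the remaining strategies, none is strictly dominated by another pure strategy of the same player, so the elimination stops.
Surviving strategies — Player 1: {M}; Player 2: {P2}.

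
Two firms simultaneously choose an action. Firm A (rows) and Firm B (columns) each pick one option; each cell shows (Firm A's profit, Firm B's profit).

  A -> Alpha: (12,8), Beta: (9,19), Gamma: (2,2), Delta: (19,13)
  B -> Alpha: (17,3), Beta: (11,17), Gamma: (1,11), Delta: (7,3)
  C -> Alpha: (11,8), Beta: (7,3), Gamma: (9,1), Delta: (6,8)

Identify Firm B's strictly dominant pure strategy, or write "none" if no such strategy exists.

none

Alpha fails to dominate Beta at A (8<19).
Beta fails to dominate Alpha at C (3<8).
Gamma fails to dominate Alpha at A (2<8).
Delta fails to dominate Alpha at B (3=3).
No single strategy dominates all the others.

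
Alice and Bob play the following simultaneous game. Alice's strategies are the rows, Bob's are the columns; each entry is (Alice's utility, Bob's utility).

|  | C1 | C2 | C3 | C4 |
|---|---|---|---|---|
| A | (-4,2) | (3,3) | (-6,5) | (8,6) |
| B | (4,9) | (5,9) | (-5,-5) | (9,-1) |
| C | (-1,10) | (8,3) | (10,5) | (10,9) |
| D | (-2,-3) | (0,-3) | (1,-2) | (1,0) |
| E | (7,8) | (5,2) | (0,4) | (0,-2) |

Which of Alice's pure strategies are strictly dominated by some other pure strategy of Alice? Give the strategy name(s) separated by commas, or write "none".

A, D

A: dominated, since B does at least as well everywhere (C1: 4>-4, C2: 5>3, C3: -5>-6, C4: 9>8).
B is not dominated — it holds its own against A at C1 (4>-4); C at C1 (4>-1); D at C1 (4>-2); E at C2 (5=5).
C: no other strategy beats it everywhere (A at C1 (-1>-4); B at C2 (8>5); D at C1 (-1>-2); E at C2 (8>5)).
C strictly dominates D — C1: -1>-2, C2: 8>0, C3: 10>1, C4: 10>1.
Nothing dominates E: A at C1 (7>-4); B at C1 (7>4); C at C1 (7>-1); D at C1 (7>-2).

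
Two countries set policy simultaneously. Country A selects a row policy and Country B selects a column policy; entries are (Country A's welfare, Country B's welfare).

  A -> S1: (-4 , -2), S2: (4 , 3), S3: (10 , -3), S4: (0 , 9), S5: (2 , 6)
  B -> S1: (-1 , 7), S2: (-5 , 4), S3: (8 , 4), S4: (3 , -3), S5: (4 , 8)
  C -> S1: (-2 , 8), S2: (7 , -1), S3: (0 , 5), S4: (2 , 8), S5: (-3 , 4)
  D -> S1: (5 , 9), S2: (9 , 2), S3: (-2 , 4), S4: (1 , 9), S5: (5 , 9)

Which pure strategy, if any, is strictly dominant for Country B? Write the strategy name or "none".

S1 fails to dominate S2 at A (-2<3).
S2 fails to dominate S1 at B (4<7).
S3 fails to dominate S1 at A (-3<-2).
S4 fails to dominate S1 at B (-3<7).
S5 fails to dominate S1 at C (4<8).
No single strategy dominates all the others.

none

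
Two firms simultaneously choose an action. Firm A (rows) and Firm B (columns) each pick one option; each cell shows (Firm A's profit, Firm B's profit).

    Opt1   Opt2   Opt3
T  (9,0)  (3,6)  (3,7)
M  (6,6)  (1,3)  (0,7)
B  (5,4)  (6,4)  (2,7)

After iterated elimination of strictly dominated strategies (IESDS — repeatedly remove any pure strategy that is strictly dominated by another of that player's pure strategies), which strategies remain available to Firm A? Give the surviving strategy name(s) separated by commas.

T

Firm A's strategy M is strictly dominated by T (Opt1: 9>6, Opt2: 3>1, Opt3: 3>0) and is removed.
Column Opt1 is eliminated: Opt3 beats it against every remaining row (T: 7>0, B: 7>4).
Column Opt2 is eliminated: Opt3 beats it against every remaining row (T: 7>6, B: 7>4).
Firm A's strategy B is strictly dominated by T (Opt3: 3>2) and is removed.
Among the remaining strategies, none is strictly dominated by another pure strategy of the same player, so the elimination stops.
Surviving strategies — Firm A: {T}; Firm B: {Opt3}.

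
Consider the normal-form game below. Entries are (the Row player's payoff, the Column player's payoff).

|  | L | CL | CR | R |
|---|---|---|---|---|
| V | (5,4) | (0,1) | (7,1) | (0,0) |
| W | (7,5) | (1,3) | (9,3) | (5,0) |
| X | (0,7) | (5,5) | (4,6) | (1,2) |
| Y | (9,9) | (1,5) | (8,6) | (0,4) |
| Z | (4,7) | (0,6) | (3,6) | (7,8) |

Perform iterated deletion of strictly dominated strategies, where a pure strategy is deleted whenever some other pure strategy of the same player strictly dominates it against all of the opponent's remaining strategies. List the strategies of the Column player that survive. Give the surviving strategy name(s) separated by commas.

Row V is eliminated: W beats it against every remaining column (L: 7>5, CL: 1>0, CR: 9>7, R: 5>0).
Column CL is eliminated: L beats it against every remaining row (W: 5>3, X: 7>5, Y: 9>5, Z: 7>6).
For the Row player, W strictly dominates X on the remaining columns (L: 7>0, CR: 9>4, R: 5>1); eliminate X.
The Column player's strategy CR is strictly dominated by L (W: 5>3, Y: 9>6, Z: 7>6) and is removed.
Among the remaining strategies, none is strictly dominated by another pure strategy of the same player, so the elimination stops.
Surviving strategies — the Row player: {W, Y, Z}; the Column player: {L, R}.

L, R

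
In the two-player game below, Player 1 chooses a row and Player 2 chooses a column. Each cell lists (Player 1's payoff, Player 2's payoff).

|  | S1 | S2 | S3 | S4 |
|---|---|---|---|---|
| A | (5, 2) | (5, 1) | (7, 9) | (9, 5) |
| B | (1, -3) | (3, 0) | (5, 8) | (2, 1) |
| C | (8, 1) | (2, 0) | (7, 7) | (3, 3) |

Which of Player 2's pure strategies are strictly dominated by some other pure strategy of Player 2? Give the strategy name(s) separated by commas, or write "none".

S1, S2, S4

S1: dominated, since S3 does at least as well everywhere (A: 9>2, B: 8>-3, C: 7>1).
S2: dominated, since S3 does at least as well everywhere (A: 9>1, B: 8>0, C: 7>0).
S3: no other strategy beats it everywhere (S1 at A (9>2); S2 at A (9>1); S4 at A (9>5)).
S3 strictly dominates S4 — A: 9>5, B: 8>1, C: 7>3.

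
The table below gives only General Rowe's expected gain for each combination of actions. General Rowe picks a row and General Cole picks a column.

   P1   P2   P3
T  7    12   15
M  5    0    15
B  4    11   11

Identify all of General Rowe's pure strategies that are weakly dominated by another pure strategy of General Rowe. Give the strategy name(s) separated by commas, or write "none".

T is not dominated — it holds its own against M at P1 (7>5); B at P1 (7>4).
T weakly dominates M — P1: 7>5, P2: 12>0, P3: 15=15.
B is weakly dominated by T (P1: 7>4, P2: 12>11, P3: 15>11).

M, B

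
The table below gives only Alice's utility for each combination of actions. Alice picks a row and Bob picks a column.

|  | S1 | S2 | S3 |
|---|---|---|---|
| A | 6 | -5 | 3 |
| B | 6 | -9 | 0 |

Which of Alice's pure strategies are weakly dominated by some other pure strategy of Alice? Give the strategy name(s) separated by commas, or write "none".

B

A: no other strategy beats it everywhere (B at S2 (-5>-9)).
A weakly dominates B — S1: 6=6, S2: -5>-9, S3: 3>0.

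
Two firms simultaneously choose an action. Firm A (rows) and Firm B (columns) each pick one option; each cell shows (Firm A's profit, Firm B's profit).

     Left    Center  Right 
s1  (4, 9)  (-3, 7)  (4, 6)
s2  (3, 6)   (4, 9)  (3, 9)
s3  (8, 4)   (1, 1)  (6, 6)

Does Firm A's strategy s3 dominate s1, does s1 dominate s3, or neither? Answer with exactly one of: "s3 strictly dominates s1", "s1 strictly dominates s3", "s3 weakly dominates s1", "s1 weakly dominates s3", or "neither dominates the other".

s3 strictly dominates s1

Compare s3 to s1 across each choice by Firm B: Left: 8>4, Center: 1>-3, Right: 6>4.
s3 gives a strictly higher payoff against each choice by Firm B, so s3 strictly dominates s1.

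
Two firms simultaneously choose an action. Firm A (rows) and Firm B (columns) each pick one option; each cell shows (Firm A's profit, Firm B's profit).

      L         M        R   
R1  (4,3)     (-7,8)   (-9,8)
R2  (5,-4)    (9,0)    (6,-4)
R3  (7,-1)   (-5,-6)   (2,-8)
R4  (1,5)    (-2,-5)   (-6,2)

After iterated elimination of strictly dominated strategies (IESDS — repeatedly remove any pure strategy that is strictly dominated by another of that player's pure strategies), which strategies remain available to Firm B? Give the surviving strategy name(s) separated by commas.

For Firm A, R2 strictly dominates R1 on the remaining columns (L: 5>4, M: 9>-7, R: 6>-9); eliminate R1.
Row R4 is eliminated: R2 beats it against every remaining column (L: 5>1, M: 9>-2, R: 6>-6).
Column R is eliminated: M beats it against every remaining row (R2: 0>-4, R3: -6>-8).
Among the remaining strategies, none is strictly dominated by another pure strategy of the same player, so the elimination stops.
Surviving strategies — Firm A: {R2, R3}; Firm B: {L, M}.

L, M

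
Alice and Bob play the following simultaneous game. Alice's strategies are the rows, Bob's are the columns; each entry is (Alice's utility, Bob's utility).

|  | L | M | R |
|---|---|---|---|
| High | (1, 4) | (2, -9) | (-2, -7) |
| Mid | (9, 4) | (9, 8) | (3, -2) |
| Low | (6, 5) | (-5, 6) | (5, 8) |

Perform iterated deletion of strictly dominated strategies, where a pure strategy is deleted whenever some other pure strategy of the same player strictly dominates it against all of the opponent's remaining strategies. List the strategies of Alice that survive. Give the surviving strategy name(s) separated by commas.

Row High is eliminated: Mid beats it against every remaining column (L: 9>1, M: 9>2, R: 3>-2).
For Bob, M strictly dominates L on the remaining rows (Mid: 8>4, Low: 6>5); eliminate L.
Among the remaining strategies, none is strictly dominated by another pure strategy of the same player, so the elimination stops.
Surviving strategies — Alice: {Mid, Low}; Bob: {M, R}.

Mid, Low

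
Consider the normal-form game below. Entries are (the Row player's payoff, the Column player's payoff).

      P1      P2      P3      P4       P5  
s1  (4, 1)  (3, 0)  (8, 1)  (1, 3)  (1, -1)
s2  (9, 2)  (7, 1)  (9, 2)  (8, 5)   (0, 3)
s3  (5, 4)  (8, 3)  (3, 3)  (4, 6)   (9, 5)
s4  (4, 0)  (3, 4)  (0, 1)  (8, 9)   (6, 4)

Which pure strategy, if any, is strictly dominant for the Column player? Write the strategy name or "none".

P4

P4 vs P1: s1: 3>1, s2: 5>2, s3: 6>4, s4: 9>0.
P4 vs P2: s1: 3>0, s2: 5>1, s3: 6>3, s4: 9>4.
P4 vs P3: s1: 3>1, s2: 5>2, s3: 6>3, s4: 9>1.
P4 vs P5: s1: 3>-1, s2: 5>3, s3: 6>5, s4: 9>4.
P4 strictly beats every other strategy against every opponent action, so it is strictly dominant.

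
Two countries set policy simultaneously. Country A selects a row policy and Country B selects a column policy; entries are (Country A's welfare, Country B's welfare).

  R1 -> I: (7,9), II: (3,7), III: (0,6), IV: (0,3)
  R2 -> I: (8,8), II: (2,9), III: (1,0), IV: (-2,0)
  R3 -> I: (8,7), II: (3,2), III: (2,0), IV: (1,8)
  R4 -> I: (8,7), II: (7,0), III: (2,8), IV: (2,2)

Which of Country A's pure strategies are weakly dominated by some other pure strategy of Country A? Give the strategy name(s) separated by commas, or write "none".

R1: dominated, since R3 does at least as well everywhere (I: 8>7, II: 3=3, III: 2>0, IV: 1>0).
R3 weakly dominates R2 — I: 8=8, II: 3>2, III: 2>1, IV: 1>-2.
R3 is weakly dominated by R4 (I: 8=8, II: 7>3, III: 2=2, IV: 2>1).
R4 is not dominated — it holds its own against R1 at I (8>7); R2 at II (7>2); R3 at II (7>3).

R1, R2, R3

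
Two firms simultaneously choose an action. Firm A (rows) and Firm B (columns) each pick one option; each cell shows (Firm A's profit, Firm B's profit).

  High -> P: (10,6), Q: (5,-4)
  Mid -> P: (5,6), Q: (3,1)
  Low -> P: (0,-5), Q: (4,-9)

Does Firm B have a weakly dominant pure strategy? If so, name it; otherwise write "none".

P vs Q: High: 6>-4, Mid: 6>1, Low: -5>-9.
P is at least as good as every other strategy against every opponent action, so it is weakly dominant.

P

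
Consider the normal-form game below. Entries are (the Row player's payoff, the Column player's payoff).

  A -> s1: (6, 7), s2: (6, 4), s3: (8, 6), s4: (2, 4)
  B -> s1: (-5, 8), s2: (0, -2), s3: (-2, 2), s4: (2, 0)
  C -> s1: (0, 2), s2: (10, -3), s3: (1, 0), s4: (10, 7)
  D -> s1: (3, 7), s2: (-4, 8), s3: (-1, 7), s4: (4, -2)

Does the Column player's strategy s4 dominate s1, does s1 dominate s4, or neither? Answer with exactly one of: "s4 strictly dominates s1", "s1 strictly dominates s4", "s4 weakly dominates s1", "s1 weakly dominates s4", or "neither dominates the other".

Compare s4 to s1 across every action of the Row player: A: 4<7, B: 0<8, C: 7>2, D: -2<7.
s4 does better at C but worse at A, B, D; neither strategy dominates the other.

neither dominates the other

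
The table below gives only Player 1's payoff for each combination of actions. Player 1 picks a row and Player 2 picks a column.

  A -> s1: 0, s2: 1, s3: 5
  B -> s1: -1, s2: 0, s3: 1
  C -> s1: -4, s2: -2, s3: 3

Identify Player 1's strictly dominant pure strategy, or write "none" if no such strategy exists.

A vs B: s1: 0>-1, s2: 1>0, s3: 5>1.
A vs C: s1: 0>-4, s2: 1>-2, s3: 5>3.
A strictly beats every other strategy against every opponent action, so it is strictly dominant.

A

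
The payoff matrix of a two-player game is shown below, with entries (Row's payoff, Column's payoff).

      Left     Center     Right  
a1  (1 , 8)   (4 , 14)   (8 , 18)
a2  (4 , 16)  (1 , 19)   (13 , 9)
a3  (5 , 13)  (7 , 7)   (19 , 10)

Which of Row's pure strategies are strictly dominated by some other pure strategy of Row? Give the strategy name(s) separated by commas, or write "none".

a3 strictly dominates a1 — Left: 5>1, Center: 7>4, Right: 19>8.
a2: dominated, since a3 does at least as well everywhere (Left: 5>4, Center: 7>1, Right: 19>13).
Nothing dominates a3: a1 at Left (5>1); a2 at Left (5>4).

a1, a2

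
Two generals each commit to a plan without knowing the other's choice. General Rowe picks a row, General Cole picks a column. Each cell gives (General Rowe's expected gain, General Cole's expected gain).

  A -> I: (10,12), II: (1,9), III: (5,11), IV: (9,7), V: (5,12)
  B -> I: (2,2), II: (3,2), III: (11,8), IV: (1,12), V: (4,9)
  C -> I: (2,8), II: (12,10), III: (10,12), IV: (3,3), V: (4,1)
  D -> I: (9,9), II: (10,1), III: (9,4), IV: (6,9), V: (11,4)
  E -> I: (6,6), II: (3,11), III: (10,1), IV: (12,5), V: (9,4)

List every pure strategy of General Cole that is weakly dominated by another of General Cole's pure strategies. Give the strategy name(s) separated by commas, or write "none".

Nothing dominates I: II at A (12>9); III at A (12>11); IV at A (12>7); V at C (8>1).
II: no other strategy beats it everywhere (I at C (10>8); III at E (11>1); IV at A (9>7); V at C (10>1)).
III is not dominated — it holds its own against I at B (8>2); II at A (11>9); IV at A (11>7); V at C (12>1).
Nothing dominates IV: I at B (12>2); II at B (12>2); III at B (12>8); V at B (12>9).
Nothing dominates V: I at B (9>2); II at A (12>9); III at A (12>11); IV at A (12>7).

none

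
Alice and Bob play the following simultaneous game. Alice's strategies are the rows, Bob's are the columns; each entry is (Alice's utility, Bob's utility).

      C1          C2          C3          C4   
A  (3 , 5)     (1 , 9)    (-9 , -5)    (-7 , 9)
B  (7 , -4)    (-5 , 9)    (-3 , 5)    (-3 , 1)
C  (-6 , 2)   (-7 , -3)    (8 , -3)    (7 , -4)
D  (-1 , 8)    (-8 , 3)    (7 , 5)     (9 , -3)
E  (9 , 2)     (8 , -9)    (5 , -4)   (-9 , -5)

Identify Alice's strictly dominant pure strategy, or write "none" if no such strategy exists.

A fails to dominate B at C1 (3<7).
B fails to dominate A at C2 (-5<1).
C fails to dominate A at C1 (-6<3).
D fails to dominate A at C1 (-1<3).
E fails to dominate A at C4 (-9<-7).
No single strategy dominates all the others.

none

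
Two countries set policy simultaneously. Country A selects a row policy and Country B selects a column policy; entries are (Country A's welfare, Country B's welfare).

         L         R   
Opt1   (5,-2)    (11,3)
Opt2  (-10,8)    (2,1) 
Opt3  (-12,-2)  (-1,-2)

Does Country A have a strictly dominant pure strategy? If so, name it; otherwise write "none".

Opt1 vs Opt2: L: 5>-10, R: 11>2.
Opt1 vs Opt3: L: 5>-12, R: 11>-1.
Opt1 strictly beats every other strategy against every opponent action, so it is strictly dominant.

Opt1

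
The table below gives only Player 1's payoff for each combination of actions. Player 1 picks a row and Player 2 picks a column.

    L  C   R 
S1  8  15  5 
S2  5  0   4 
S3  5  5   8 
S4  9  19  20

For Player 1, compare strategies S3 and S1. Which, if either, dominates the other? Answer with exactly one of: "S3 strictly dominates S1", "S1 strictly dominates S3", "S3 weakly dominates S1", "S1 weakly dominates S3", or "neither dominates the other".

Compare S3 to S1 across each choice by Player 2: L: 5<8, C: 5<15, R: 8>5.
S3 does better at R but worse at L, C; neither strategy dominates the other.

neither dominates the other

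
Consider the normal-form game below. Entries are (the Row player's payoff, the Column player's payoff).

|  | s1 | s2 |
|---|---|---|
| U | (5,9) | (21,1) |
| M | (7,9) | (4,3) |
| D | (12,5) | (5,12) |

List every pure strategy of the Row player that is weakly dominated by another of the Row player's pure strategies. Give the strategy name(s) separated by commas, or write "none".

M

U: no other strategy beats it everywhere (M at s2 (21>4); D at s2 (21>5)).
M is weakly dominated by D (s1: 12>7, s2: 5>4).
D: no other strategy beats it everywhere (U at s1 (12>5); M at s1 (12>7)).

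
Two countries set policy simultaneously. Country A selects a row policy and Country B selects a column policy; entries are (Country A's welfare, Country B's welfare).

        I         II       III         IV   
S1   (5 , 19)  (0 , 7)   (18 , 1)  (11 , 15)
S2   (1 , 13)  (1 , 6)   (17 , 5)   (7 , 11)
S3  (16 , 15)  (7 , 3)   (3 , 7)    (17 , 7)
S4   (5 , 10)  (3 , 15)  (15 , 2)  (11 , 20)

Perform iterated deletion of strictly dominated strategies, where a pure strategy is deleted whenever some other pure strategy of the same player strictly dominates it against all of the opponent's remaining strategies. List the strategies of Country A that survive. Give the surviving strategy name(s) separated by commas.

Country B's strategy II is strictly dominated by IV (S1: 15>7, S2: 11>6, S3: 7>3, S4: 20>15) and is removed.
Row S2 is eliminated: S1 beats it against every remaining column (I: 5>1, III: 18>17, IV: 11>7).
Column III is eliminated: I beats it against every remaining row (S1: 19>1, S3: 15>7, S4: 10>2).
Row S1 is eliminated: S3 beats it against every remaining column (I: 16>5, IV: 17>11).
Row S4 is eliminated: S3 beats it against every remaining column (I: 16>5, IV: 17>11).
For Country B, I strictly dominates IV on the remaining rows (S3: 15>7); eliminate IV.
Among the remaining strategies, none is strictly dominated by another pure strategy of the same player, so the elimination stops.
Surviving strategies — Country A: {S3}; Country B: {I}.

S3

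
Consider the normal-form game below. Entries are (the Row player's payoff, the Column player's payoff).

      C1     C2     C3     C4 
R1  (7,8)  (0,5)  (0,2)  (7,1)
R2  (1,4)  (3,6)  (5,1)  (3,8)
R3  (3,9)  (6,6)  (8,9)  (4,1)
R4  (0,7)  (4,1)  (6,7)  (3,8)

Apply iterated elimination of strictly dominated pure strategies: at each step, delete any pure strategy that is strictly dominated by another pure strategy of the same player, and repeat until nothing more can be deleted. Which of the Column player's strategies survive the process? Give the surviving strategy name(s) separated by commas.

C1, C3

Row R2 is eliminated: R3 beats it against every remaining column (C1: 3>1, C2: 6>3, C3: 8>5, C4: 4>3).
The Row player's strategy R4 is strictly dominated by R3 (C1: 3>0, C2: 6>4, C3: 8>6, C4: 4>3) and is removed.
For the Column player, C1 strictly dominates C2 on the remaining rows (R1: 8>5, R3: 9>6); eliminate C2.
The Column player's strategy C4 is strictly dominated by C1 (R1: 8>1, R3: 9>1) and is removed.
Among the remaining strategies, none is strictly dominated by another pure strategy of the same player, so the elimination stops.
Surviving strategies — the Row player: {R1, R3}; the Column player: {C1, C3}.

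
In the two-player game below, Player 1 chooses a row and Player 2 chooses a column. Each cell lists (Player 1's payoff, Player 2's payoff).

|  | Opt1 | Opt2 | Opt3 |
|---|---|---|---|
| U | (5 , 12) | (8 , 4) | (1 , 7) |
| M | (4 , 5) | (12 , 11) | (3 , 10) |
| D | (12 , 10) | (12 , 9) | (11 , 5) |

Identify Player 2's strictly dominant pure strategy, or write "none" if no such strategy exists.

Opt1 fails to dominate Opt2 at M (5<11).
Opt2 fails to dominate Opt1 at U (4<12).
Opt3 fails to dominate Opt1 at U (7<12).
No single strategy dominates all the others.

none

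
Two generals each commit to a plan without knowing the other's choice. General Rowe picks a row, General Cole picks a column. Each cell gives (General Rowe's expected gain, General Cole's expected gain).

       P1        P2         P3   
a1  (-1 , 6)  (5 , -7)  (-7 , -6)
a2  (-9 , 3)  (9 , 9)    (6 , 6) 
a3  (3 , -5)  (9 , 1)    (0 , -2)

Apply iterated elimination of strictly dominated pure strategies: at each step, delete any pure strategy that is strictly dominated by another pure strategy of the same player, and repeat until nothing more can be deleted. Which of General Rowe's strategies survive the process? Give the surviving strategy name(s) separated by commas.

Row a1 is eliminated: a3 beats it against every remaining column (P1: 3>-1, P2: 9>5, P3: 0>-7).
Column P1 is eliminated: P2 beats it against every remaining row (a2: 9>3, a3: 1>-5).
Column P3 is eliminated: P2 beats it against every remaining row (a2: 9>6, a3: 1>-2).
Among the remaining strategies, none is strictly dominated by another pure strategy of the same player, so the elimination stops.
Surviving strategies — General Rowe: {a2, a3}; General Cole: {P2}.

a2, a3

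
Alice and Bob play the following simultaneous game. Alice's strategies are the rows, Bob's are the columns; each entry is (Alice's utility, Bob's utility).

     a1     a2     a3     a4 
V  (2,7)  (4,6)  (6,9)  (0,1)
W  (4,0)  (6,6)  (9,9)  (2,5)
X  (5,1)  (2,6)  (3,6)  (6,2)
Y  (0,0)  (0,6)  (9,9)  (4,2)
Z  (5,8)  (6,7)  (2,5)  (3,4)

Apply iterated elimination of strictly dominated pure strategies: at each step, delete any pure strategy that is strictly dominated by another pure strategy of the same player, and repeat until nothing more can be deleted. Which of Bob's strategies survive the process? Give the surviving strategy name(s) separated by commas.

Alice's strategy V is strictly dominated by W (a1: 4>2, a2: 6>4, a3: 9>6, a4: 2>0) and is removed.
For Bob, a2 strictly dominates a4 on the remaining rows (W: 6>5, X: 6>2, Y: 6>2, Z: 7>4); eliminate a4.
Among the remaining strategies, none is strictly dominated by another pure strategy of the same player, so the elimination stops.
Surviving strategies — Alice: {W, X, Y, Z}; Bob: {a1, a2, a3}.

a1, a2, a3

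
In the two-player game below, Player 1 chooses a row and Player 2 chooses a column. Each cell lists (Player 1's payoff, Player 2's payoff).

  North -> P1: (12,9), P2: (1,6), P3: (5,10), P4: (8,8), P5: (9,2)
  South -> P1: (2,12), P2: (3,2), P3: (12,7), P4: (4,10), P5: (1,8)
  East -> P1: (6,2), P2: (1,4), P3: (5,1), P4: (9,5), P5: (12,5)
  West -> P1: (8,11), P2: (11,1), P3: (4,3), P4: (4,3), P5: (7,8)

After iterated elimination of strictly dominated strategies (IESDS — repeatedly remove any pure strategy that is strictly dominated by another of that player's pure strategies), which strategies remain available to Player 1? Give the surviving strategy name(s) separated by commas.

North, South, East

Player 2's strategy P2 is strictly dominated by P4 (North: 8>6, South: 10>2, East: 5>4, West: 3>1) and is removed.
For Player 1, North strictly dominates West on the remaining columns (P1: 12>8, P3: 5>4, P4: 8>4, P5: 9>7); eliminate West.
Among the remaining strategies, none is strictly dominated by another pure strategy of the same player, so the elimination stops.
Surviving strategies — Player 1: {North, South, East}; Player 2: {P1, P3, P4, P5}.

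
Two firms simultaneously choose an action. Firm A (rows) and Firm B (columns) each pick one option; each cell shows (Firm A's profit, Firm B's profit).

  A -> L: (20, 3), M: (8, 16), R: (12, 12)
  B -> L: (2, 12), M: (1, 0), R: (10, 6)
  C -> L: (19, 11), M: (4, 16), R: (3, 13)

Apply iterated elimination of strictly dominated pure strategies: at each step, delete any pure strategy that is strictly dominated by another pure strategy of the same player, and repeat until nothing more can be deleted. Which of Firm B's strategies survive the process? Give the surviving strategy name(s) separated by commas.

Firm A's strategy B is strictly dominated by A (L: 20>2, M: 8>1, R: 12>10) and is removed.
Row C is eliminated: A beats it against every remaining column (L: 20>19, M: 8>4, R: 12>3).
Firm B's strategy L is strictly dominated by M (A: 16>3) and is removed.
For Firm B, M strictly dominates R on the remaining rows (A: 16>12); eliminate R.
Among the remaining strategies, none is strictly dominated by another pure strategy of the same player, so the elimination stops.
Surviving strategies — Firm A: {A}; Firm B: {M}.

M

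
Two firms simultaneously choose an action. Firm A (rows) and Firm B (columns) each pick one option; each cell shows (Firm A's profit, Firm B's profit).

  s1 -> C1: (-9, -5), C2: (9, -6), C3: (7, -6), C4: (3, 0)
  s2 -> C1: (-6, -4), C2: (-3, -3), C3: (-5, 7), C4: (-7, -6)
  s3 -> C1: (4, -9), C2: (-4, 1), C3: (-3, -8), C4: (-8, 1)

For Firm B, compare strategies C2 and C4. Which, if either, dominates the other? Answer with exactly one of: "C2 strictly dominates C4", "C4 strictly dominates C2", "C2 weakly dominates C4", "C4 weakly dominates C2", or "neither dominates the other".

C2's payoffs vs C4's, by Firm A's action — s1: -6<0, s2: -3>-6, s3: 1=1.
C2 does better at s2 but worse at s1; neither strategy dominates the other.

neither dominates the other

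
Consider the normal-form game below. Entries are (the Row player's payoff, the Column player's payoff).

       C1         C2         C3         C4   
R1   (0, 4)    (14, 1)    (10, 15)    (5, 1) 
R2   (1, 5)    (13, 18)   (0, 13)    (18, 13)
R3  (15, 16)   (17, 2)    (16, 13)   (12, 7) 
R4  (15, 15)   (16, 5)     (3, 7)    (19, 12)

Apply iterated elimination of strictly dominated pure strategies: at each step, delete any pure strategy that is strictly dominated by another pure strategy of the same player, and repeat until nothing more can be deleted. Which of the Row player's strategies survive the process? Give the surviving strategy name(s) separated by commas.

Row R1 is eliminated: R3 beats it against every remaining column (C1: 15>0, C2: 17>14, C3: 16>10, C4: 12>5).
For the Row player, R4 strictly dominates R2 on the remaining columns (C1: 15>1, C2: 16>13, C3: 3>0, C4: 19>18); eliminate R2.
For the Column player, C1 strictly dominates C2 on the remaining rows (R3: 16>2, R4: 15>5); eliminate C2.
The Column player's strategy C3 is strictly dominated by C1 (R3: 16>13, R4: 15>7) and is removed.
The Column player's strategy C4 is strictly dominated by C1 (R3: 16>7, R4: 15>12) and is removed.
Among the remaining strategies, none is strictly dominated by another pure strategy of the same player, so the elimination stops.
Surviving strategies — the Row player: {R3, R4}; the Column player: {C1}.

R3, R4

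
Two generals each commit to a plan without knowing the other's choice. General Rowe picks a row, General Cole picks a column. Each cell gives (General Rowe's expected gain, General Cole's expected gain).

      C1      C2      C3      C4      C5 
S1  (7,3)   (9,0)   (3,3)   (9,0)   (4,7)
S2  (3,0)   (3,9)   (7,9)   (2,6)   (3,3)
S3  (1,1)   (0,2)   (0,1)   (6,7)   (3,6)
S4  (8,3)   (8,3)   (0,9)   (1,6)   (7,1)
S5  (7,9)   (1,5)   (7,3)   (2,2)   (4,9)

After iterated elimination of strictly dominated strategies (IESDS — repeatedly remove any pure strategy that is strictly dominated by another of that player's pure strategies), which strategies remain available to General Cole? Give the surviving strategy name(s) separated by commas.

General Rowe's strategy S3 is strictly dominated by S1 (C1: 7>1, C2: 9>0, C3: 3>0, C4: 9>6, C5: 4>3) and is removed.
General Cole's strategy C4 is strictly dominated by C3 (S1: 3>0, S2: 9>6, S4: 9>6, S5: 3>2) and is removed.
Among the remaining strategies, none is strictly dominated by another pure strategy of the same player, so the elimination stops.
Surviving strategies — General Rowe: {S1, S2, S4, S5}; General Cole: {C1, C2, C3, C5}.

C1, C2, C3, C5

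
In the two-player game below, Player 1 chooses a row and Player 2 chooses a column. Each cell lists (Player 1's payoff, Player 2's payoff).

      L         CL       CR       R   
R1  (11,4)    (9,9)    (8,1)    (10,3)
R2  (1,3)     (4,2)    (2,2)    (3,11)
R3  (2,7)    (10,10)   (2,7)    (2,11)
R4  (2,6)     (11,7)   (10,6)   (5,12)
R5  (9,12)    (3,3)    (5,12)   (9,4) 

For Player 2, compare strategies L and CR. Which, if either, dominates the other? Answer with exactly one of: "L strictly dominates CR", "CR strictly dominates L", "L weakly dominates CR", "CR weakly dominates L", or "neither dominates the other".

Compare L to CR across every action of Player 1: R1: 4>1, R2: 3>2, R3: 7=7, R4: 6=6, R5: 12=12.
L is at least as good everywhere and strictly better somewhere (tied only at R3, R4, R5), so L weakly but not strictly dominates CR.

L weakly dominates CR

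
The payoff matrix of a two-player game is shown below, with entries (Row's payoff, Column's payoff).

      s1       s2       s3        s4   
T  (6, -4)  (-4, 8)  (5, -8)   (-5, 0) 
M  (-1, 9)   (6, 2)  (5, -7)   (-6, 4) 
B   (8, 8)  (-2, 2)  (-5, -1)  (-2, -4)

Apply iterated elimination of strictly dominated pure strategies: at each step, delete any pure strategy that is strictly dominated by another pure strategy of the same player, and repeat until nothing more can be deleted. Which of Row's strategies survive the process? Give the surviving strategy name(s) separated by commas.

B

Column's strategy s3 is strictly dominated by s1 (T: -4>-8, M: 9>-7, B: 8>-1) and is removed.
Row T is eliminated: B beats it against every remaining column (s1: 8>6, s2: -2>-4, s4: -2>-5).
For Column, s1 strictly dominates s2 on the remaining rows (M: 9>2, B: 8>2); eliminate s2.
For Row, B strictly dominates M on the remaining columns (s1: 8>-1, s4: -2>-6); eliminate M.
Column s4 is eliminated: s1 beats it against every remaining row (B: 8>-4).
Among the remaining strategies, none is strictly dominated by another pure strategy of the same player, so the elimination stops.
Surviving strategies — Row: {B}; Column: {s1}.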